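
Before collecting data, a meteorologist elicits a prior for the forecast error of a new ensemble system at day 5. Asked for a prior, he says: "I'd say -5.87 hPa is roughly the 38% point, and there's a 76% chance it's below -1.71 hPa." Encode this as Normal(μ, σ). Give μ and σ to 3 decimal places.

μ = -4.614, σ = 4.112

For Normal(μ,σ), the p-quantile is μ + z_p·σ. Here z_{0.38} = -0.3055, z_{0.76} = 0.7063.
So -5.87 = μ − 0.3055σ and -1.71 = μ + 0.7063σ.
Subtracting: σ = (-1.71 − -5.87)/(0.7063 − (-0.3055)) = 4.112.
Then μ = -5.87 − (-0.3055)·4.112 = -4.614.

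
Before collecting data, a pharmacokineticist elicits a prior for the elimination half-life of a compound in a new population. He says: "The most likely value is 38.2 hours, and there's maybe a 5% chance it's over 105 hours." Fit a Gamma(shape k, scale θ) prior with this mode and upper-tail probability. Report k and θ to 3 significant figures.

k ≈ 3.62, θ ≈ 14.6

Gamma(k,θ) with k>1 has mode (k−1)θ, so θ = 38.2/(k−1).
Need P(X < 105) = 0.95 with θ tied to k this way. Start at k = 2, θ = 38.2: P(X<105) ≈ 0.760.
Too low — raise k to concentrate. Iterating converges to k ≈ 3.62.
Then θ = 38.2/(3.62−1) ≈ 14.6.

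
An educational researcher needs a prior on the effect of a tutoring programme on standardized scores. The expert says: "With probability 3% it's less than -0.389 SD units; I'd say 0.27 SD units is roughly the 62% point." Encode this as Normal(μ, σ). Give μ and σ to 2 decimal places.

For Normal(μ,σ), the p-quantile is μ + z_p·σ. Here z_{0.03} = -1.881, z_{0.62} = 0.3055.
So -0.389 = μ − 1.881σ and 0.27 = μ + 0.3055σ.
Subtracting: σ = (0.27 − -0.389)/(0.3055 − (-1.881)) = 0.30.
Then μ = -0.389 − (-1.881)·0.30 = 0.18.

μ = 0.18, σ = 0.30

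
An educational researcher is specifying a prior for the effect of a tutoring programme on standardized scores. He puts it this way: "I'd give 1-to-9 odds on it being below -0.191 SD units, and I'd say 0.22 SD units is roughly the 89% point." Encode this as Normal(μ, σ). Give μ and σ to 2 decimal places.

μ = 0.02, σ = 0.16

For Normal(μ,σ), the p-quantile is μ + z_p·σ. Here z_{0.1} = -1.282, z_{0.89} = 1.227.
So -0.191 = μ − 1.282σ and 0.22 = μ + 1.227σ.
Subtracting: σ = (0.22 − -0.191)/(1.227 − (-1.282)) = 0.16.
Then μ = -0.191 − (-1.282)·0.16 = 0.02.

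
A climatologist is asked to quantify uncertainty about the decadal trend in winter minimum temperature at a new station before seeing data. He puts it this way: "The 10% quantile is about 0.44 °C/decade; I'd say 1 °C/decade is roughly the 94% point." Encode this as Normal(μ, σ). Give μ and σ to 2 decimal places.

For Normal(μ,σ), the p-quantile is μ + z_p·σ. Here z_{0.1} = -1.282, z_{0.94} = 1.555.
So 0.44 = μ − 1.282σ and 1 = μ + 1.555σ.
Subtracting: σ = (1 − 0.44)/(1.555 − (-1.282)) = 0.20.
Then μ = 0.44 − (-1.282)·0.20 = 0.69.

μ = 0.69, σ = 0.20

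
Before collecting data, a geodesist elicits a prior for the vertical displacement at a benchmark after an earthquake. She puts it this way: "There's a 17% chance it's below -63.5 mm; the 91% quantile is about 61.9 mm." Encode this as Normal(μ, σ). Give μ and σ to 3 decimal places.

The p-quantile of Normal(μ,σ) is μ + z_p·σ, with z_{0.17} = -0.9542 and z_{0.91} = 1.341.
Eliminate σ: μ = (z₂·x₁ − z₁·x₂)/(z₂ − z₁) = (1.341·-63.5 − (-0.9542)·61.9)/2.295 = -11.362.
Then σ = (x₂ − x₁)/(z₂ − z₁) = (61.9 − -63.5)/2.295 = 54.642.

μ = -11.362, σ = 54.642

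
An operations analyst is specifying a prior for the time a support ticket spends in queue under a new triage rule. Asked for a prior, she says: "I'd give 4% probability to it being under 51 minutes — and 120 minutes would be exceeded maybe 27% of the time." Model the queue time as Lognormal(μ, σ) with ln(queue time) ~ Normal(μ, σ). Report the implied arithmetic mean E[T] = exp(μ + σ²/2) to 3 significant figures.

E[T] ≈ 103 minutes

If T ~ Lognormal(μ,σ) then ln T ~ Normal(μ,σ), so the p-quantile of ln T is μ + z_p·σ.
ln(51) = 3.932 and ln(120) = 4.787; z_{0.04} = -1.751, z_{0.73} = 0.6128.
σ = (4.787 − 3.932)/(0.6128 − (-1.751)) = 0.362.
μ = 3.932 − (-1.751)·0.362 = 4.566.
E[T] = exp(μ + σ²/2) = exp(4.566 + 0.0655) = 103 minutes.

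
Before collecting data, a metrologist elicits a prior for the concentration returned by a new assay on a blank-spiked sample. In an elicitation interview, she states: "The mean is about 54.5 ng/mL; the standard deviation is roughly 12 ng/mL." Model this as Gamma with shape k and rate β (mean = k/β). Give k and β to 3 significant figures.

For Gamma(k, rate β): mean = k/β, variance = k/β², so CV = 1/√k.
CV = SD/mean = 12/54.5 = 0.2202, hence k = 1/CV² = 20.6.
Then β = k/mean = 20.6/54.5 = 0.378.

k ≈ 20.6, β ≈ 0.378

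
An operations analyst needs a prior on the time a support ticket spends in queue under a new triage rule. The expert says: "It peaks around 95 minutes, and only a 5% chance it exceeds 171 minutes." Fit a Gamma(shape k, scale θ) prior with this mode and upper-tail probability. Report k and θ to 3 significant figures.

Gamma(k,θ) with k>1 has mode (k−1)θ, so θ = 95/(k−1).
Need P(X < 171) = 0.95 with θ tied to k this way. Start at k = 2, θ = 95: P(X<171) ≈ 0.537.
Too low — raise k to concentrate. Iterating converges to k ≈ 9.07.
Then θ = 95/(9.07−1) ≈ 11.8.

k ≈ 9.07, θ ≈ 11.8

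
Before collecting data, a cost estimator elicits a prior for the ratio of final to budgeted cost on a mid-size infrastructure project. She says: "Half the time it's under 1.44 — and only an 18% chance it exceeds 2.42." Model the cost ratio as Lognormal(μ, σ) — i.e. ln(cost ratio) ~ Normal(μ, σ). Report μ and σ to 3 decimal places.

If T ~ Lognormal(μ,σ) then ln T ~ Normal(μ,σ), so the p-quantile of ln T is μ + z_p·σ.
ln(1.44) = 0.3646 and ln(2.42) = 0.8838; z_{0.5} = 0, z_{0.82} = 0.9154.
σ = (0.8838 − 0.3646)/(0.9154 − (0)) = 0.567.
μ = 0.3646 − (0)·0.567 = 0.365.

μ ≈ 0.365, σ ≈ 0.567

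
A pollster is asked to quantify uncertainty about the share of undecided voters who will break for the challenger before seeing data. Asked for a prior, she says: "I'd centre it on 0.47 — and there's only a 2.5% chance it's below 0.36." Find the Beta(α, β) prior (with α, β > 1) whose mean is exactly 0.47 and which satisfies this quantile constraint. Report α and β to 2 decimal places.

With mean 0.47 fixed, write α = 0.47s, β = 0.53s where s = α+β.
Need P(θ < 0.36) = 0.025 under Beta(0.47s, 0.53s). Normal approximation: (q−m)/√(m(1−m)/s) ≈ z_{0.025} = -1.96, so s ≈ 0.47·0.53·(-1.96)²/(0.36−0.47)² = 79.1.
At s = 79.1: P(θ<0.36) ≈ 0.023. Adjusting to match 0.025 gives s ≈ 76.58.
So α = 0.47·76.58 ≈ 35.99, β = 0.53·76.58 ≈ 40.59.

α ≈ 35.99, β ≈ 40.59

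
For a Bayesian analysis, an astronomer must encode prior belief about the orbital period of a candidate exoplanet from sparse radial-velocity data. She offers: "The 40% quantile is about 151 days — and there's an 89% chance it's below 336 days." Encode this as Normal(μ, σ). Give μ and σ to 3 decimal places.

μ = 182.671, σ = 125.011

For Normal(μ,σ), the p-quantile is μ + z_p·σ. Here z_{0.4} = -0.2533, z_{0.89} = 1.227.
So 151 = μ − 0.2533σ and 336 = μ + 1.227σ.
Subtracting: σ = (336 − 151)/(1.227 − (-0.2533)) = 125.011.
Then μ = 151 − (-0.2533)·125.011 = 182.671.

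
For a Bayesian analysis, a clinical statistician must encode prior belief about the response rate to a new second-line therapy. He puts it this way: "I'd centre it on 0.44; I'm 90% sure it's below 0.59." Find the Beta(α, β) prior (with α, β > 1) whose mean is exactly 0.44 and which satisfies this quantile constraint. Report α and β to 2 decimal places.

With mean 0.44 fixed, write α = 0.44s, β = 0.56s where s = α+β.
Need P(θ < 0.59) = 0.9 under Beta(0.44s, 0.56s). Normal approximation: (q−m)/√(m(1−m)/s) ≈ z_{0.9} = 1.28, so s ≈ 0.44·0.56·(1.28)²/(0.59−0.44)² = 18.0.
At s = 18.0: P(θ<0.59) ≈ 0.900. Adjusting to match 0.9 gives s ≈ 18.00.
So α = 0.44·18.00 ≈ 7.92, β = 0.56·18.00 ≈ 10.08.

α ≈ 7.92, β ≈ 10.08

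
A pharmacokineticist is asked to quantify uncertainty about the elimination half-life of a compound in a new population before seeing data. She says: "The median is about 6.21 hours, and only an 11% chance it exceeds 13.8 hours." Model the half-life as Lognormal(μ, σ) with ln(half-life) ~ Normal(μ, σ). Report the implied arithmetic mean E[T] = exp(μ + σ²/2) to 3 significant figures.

If T ~ Lognormal(μ,σ) then ln T ~ Normal(μ,σ), so the p-quantile of ln T is μ + z_p·σ.
ln(6.21) = 1.826 and ln(13.8) = 2.625; z_{0.5} = 0, z_{0.89} = 1.227.
σ = (2.625 − 1.826)/(1.227 − (0)) = 0.651.
μ = 1.826 − (0)·0.651 = 1.826.
E[T] = exp(μ + σ²/2) = exp(1.826 + 0.2119) = 7.68 hours.

E[T] ≈ 7.68 hours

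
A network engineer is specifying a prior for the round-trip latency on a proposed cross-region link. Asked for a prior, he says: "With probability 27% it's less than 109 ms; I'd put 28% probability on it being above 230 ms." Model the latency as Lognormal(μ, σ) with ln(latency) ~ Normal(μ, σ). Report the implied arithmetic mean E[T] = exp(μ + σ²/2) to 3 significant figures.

If T ~ Lognormal(μ,σ) then ln T ~ Normal(μ,σ), so the p-quantile of ln T is μ + z_p·σ.
ln(109) = 4.691 and ln(230) = 5.438; z_{0.27} = -0.6128, z_{0.72} = 0.5828.
σ = (5.438 − 4.691)/(0.5828 − (-0.6128)) = 0.625.
μ = 4.691 − (-0.6128)·0.625 = 5.074.
E[T] = exp(μ + σ²/2) = exp(5.074 + 0.1950) = 194 ms.

E[T] ≈ 194 ms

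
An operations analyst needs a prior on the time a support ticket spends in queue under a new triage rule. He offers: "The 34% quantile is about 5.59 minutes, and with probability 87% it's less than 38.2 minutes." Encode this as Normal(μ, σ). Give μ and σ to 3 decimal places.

μ = 14.331, σ = 21.191

The p-quantile of Normal(μ,σ) is μ + z_p·σ, with z_{0.34} = -0.4125 and z_{0.87} = 1.126.
Eliminate σ: μ = (z₂·x₁ − z₁·x₂)/(z₂ − z₁) = (1.126·5.59 − (-0.4125)·38.2)/1.539 = 14.331.
Then σ = (x₂ − x₁)/(z₂ − z₁) = (38.2 − 5.59)/1.539 = 21.191.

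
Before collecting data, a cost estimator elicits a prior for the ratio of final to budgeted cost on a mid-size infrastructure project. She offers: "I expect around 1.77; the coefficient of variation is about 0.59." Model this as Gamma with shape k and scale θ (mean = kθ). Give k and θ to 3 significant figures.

k ≈ 2.87, θ ≈ 0.616

For Gamma(k, scale θ): mean = kθ, variance = kθ², so CV = 1/√k.
CV = 0.59, hence k = 1/CV² = 2.87.
Then θ = mean/k = 1.77/2.87 = 0.616.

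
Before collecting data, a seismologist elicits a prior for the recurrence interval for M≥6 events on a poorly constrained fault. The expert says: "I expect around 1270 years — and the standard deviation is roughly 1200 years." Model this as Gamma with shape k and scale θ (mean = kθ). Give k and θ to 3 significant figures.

For Gamma(k, scale θ): mean = kθ, variance = kθ², so CV = 1/√k.
CV = SD/mean = 1200/1270 = 0.9449, hence k = 1/CV² = 1.12.
Then θ = mean/k = 1270/1.12 = 1130.

k ≈ 1.12, θ ≈ 1130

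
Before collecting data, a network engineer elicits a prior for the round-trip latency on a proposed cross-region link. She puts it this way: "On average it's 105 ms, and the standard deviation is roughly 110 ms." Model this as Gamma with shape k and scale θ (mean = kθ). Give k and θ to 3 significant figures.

k ≈ 0.911, θ ≈ 115

For Gamma(k, scale θ): mean = kθ, variance = kθ², so CV = 1/√k.
CV = SD/mean = 110/105 = 1.048, hence k = 1/CV² = 0.911.
Then θ = mean/k = 105/0.911 = 115.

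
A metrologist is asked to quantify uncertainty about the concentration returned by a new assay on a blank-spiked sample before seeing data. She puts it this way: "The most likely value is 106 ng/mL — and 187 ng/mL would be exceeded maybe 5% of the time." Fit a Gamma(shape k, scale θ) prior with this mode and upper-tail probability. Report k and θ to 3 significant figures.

Gamma(k,θ) with k>1 has mode (k−1)θ, so θ = 106/(k−1).
Need P(X < 187) = 0.95 with θ tied to k this way. Start at k = 2, θ = 106: P(X<187) ≈ 0.526.
Too low — raise k to concentrate. Iterating converges to k ≈ 9.65.
Then θ = 106/(9.65−1) ≈ 12.2.

k ≈ 9.65, θ ≈ 12.2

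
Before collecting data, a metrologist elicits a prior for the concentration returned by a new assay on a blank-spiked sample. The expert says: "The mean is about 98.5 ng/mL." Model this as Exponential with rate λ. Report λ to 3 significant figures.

λ ≈ 0.0102

Exponential mean = 1/λ, so λ = 1/98.5 = 0.0102.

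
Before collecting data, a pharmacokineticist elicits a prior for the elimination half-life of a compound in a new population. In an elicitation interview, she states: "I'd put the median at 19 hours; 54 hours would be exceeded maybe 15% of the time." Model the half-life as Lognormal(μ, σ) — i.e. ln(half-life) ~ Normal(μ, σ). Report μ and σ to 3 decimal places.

If T ~ Lognormal(μ,σ) then ln T ~ Normal(μ,σ), so the p-quantile of ln T is μ + z_p·σ.
ln(19) = 2.944 and ln(54) = 3.989; z_{0.5} = 0, z_{0.85} = 1.036.
σ = (3.989 − 2.944)/(1.036 − (0)) = 1.008.
μ = 2.944 − (0)·1.008 = 2.944.

μ ≈ 2.944, σ ≈ 1.008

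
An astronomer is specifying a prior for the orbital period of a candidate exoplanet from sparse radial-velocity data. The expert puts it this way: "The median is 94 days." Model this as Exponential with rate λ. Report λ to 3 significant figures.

λ ≈ 0.00737

Exponential median = ln 2 / λ, so λ = ln 2 / 94.0 = 0.00737.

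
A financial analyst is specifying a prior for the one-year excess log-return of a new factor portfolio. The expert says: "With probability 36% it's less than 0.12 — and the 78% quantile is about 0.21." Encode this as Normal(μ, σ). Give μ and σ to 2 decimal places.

μ = 0.15, σ = 0.08

The p-quantile of Normal(μ,σ) is μ + z_p·σ, with z_{0.36} = -0.3585 and z_{0.78} = 0.7722.
Eliminate σ: μ = (z₂·x₁ − z₁·x₂)/(z₂ − z₁) = (0.7722·0.12 − (-0.3585)·0.21)/1.131 = 0.15.
Then σ = (x₂ − x₁)/(z₂ − z₁) = (0.21 − 0.12)/1.131 = 0.08.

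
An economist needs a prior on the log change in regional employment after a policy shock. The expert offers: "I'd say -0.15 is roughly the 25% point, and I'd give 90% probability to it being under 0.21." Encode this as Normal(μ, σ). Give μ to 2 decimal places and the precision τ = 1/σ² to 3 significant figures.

For Normal(μ,σ), the p-quantile is μ + z_p·σ. Here z_{0.25} = -0.6745, z_{0.9} = 1.282.
So -0.15 = μ − 0.6745σ and 0.21 = μ + 1.282σ.
Subtracting: σ = (0.21 − -0.15)/(1.282 − (-0.6745)) = 0.18.
Then μ = -0.15 − (-0.6745)·0.18 = -0.03.
Precision τ = 1/σ² = 1/0.184² = 29.5.

μ = -0.03, τ = 29.5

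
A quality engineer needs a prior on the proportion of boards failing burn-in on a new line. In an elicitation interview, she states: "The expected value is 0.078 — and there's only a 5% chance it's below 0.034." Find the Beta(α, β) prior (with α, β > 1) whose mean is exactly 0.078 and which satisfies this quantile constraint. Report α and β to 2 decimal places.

With mean 0.078 fixed, write α = 0.078s, β = 0.922s where s = α+β.
Need P(θ < 0.034) = 0.05 under Beta(0.078s, 0.922s). Normal approximation: (q−m)/√(m(1−m)/s) ≈ z_{0.05} = -1.64, so s ≈ 0.078·0.922·(-1.64)²/(0.034−0.078)² = 100.5.
At s = 100.5: P(θ<0.034) ≈ 0.024. Adjusting to match 0.05 gives s ≈ 72.75.
So α = 0.078·72.75 ≈ 5.67, β = 0.922·72.75 ≈ 67.08.

α ≈ 5.67, β ≈ 67.08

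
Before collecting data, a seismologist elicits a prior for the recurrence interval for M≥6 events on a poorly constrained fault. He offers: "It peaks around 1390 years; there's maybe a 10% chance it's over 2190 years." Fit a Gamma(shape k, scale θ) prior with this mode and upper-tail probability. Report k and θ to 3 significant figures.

Gamma(k,θ) with k>1 has mode (k−1)θ, so θ = 1390/(k−1).
Need P(X < 2190) = 0.9 with θ tied to k this way. Start at k = 2, θ = 1390: P(X<2190) ≈ 0.467.
Too low — raise k to concentrate. Iterating converges to k ≈ 10.1.
Then θ = 1390/(10.1−1) ≈ 153.

k ≈ 10.1, θ ≈ 153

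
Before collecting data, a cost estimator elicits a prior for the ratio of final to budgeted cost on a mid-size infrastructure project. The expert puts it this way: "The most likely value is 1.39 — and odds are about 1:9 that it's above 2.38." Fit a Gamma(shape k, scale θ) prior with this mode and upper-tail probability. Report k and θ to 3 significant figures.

Gamma(k,θ) with k>1 has mode (k−1)θ, so θ = 1.39/(k−1).
Need P(X < 2.38) = 0.9 with θ tied to k this way. Start at k = 2, θ = 1.39: P(X<2.38) ≈ 0.511.
Too low — raise k to concentrate. Iterating converges to k ≈ 7.55.
Then θ = 1.39/(7.55−1) ≈ 0.212.

k ≈ 7.55, θ ≈ 0.212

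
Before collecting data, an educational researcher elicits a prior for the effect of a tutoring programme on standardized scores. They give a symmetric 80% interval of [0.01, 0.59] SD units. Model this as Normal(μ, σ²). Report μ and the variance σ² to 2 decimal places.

A symmetric 80% interval runs μ ± z·σ with z = 1.282.
Half-width = 0.29, so σ = 0.29/1.282 = 0.226 and σ² = 0.05.
μ is the interval midpoint, 0.30.

μ = 0.30, σ² = 0.05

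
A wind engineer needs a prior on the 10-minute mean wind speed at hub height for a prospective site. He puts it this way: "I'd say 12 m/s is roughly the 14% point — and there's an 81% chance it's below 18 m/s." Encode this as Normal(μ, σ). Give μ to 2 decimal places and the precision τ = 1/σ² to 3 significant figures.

μ = 15.31, τ = 0.107

For Normal(μ,σ), the p-quantile is μ + z_p·σ. Here z_{0.14} = -1.08, z_{0.81} = 0.8779.
So 12 = μ − 1.08σ and 18 = μ + 0.8779σ.
Subtracting: σ = (18 − 12)/(0.8779 − (-1.08)) = 3.06.
Then μ = 12 − (-1.08)·3.06 = 15.31.
Precision τ = 1/σ² = 1/3.064² = 0.107.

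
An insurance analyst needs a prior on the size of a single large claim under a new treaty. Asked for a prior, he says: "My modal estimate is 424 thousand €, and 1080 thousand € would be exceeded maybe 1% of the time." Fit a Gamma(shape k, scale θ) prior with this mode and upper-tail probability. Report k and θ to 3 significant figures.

Gamma(k,θ) with k>1 has mode (k−1)θ, so θ = 424/(k−1).
Need P(X < 1080) = 0.99 with θ tied to k this way. Start at k = 2, θ = 424: P(X<1080) ≈ 0.722.
Too low — raise k to concentrate. Iterating converges to k ≈ 6.35.
Then θ = 424/(6.35−1) ≈ 79.3.

k ≈ 6.35, θ ≈ 79.3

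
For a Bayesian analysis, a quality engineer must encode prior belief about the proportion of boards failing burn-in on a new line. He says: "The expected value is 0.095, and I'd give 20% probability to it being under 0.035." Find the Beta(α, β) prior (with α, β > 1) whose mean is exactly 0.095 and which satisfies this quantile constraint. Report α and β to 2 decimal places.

With mean 0.095 fixed, write α = 0.095s, β = 0.905s where s = α+β.
Need P(θ < 0.035) = 0.2 under Beta(0.095s, 0.905s). Normal approximation: (q−m)/√(m(1−m)/s) ≈ z_{0.2} = -0.842, so s ≈ 0.095·0.905·(-0.842)²/(0.035−0.095)² = 16.9.
At s = 16.9: P(θ<0.035) ≈ 0.194. Adjusting to match 0.2 gives s ≈ 16.41.
So α = 0.095·16.41 ≈ 1.56, β = 0.905·16.41 ≈ 14.85.

α ≈ 1.56, β ≈ 14.85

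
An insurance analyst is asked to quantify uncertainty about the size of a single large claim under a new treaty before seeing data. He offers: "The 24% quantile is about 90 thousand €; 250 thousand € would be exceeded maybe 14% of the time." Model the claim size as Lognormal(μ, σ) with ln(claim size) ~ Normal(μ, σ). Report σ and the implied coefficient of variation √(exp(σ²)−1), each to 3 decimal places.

σ ≈ 0.572, CV ≈ 0.622

If T ~ Lognormal(μ,σ) then ln T ~ Normal(μ,σ), so the p-quantile of ln T is μ + z_p·σ.
ln(90) = 4.5 and ln(250) = 5.521; z_{0.24} = -0.7063, z_{0.86} = 1.08.
σ = (5.521 − 4.5)/(1.08 − (-0.7063)) = 0.572.
μ = 4.5 − (-0.7063)·0.572 = 4.904.
CV = √(exp(σ²)−1) = √(exp(0.3270)−1) = 0.622.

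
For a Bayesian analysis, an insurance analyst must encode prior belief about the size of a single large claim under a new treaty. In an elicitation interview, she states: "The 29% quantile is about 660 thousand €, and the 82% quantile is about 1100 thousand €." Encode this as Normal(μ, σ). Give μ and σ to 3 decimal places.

The p-quantile of Normal(μ,σ) is μ + z_p·σ, with z_{0.29} = -0.5534 and z_{0.82} = 0.9154.
Eliminate σ: μ = (z₂·x₁ − z₁·x₂)/(z₂ − z₁) = (0.9154·660 − (-0.5534)·1100)/1.469 = 825.780.
Then σ = (x₂ − x₁)/(z₂ − z₁) = (1100 − 660)/1.469 = 299.575.

μ = 825.780, σ = 299.575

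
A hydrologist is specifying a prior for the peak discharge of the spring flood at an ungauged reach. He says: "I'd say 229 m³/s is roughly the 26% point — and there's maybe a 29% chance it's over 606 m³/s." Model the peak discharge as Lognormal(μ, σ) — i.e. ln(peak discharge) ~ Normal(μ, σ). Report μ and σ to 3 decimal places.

If T ~ Lognormal(μ,σ) then ln T ~ Normal(μ,σ), so the p-quantile of ln T is μ + z_p·σ.
ln(229) = 5.434 and ln(606) = 6.407; z_{0.26} = -0.6433, z_{0.71} = 0.5534.
σ = (6.407 − 5.434)/(0.5534 − (-0.6433)) = 0.813.
μ = 5.434 − (-0.6433)·0.813 = 5.957.

μ ≈ 5.957, σ ≈ 0.813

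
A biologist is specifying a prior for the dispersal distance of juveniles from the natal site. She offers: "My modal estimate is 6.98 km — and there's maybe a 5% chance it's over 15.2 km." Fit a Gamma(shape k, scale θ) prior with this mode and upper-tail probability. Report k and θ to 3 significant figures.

Gamma(k,θ) with k>1 has mode (k−1)θ, so θ = 6.98/(k−1).
Need P(X < 15.2) = 0.95 with θ tied to k this way. Start at k = 2, θ = 6.98: P(X<15.2) ≈ 0.640.
Too low — raise k to concentrate. Iterating converges to k ≈ 5.55.
Then θ = 6.98/(5.55−1) ≈ 1.54.

k ≈ 5.55, θ ≈ 1.54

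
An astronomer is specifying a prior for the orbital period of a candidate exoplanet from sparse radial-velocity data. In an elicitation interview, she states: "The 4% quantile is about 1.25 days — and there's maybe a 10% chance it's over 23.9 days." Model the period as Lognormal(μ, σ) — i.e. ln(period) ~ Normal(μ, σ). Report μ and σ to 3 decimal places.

μ ≈ 1.927, σ ≈ 0.973

If T ~ Lognormal(μ,σ) then ln T ~ Normal(μ,σ), so the p-quantile of ln T is μ + z_p·σ.
ln(1.25) = 0.2231 and ln(23.9) = 3.174; z_{0.04} = -1.751, z_{0.9} = 1.282.
σ = (3.174 − 0.2231)/(1.282 − (-1.751)) = 0.973.
μ = 0.2231 − (-1.751)·0.973 = 1.927.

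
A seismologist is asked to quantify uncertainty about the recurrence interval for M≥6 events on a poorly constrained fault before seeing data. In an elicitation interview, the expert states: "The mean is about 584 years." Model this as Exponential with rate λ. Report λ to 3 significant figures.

λ ≈ 0.00171

Exponential mean = 1/λ, so λ = 1/584.0 = 0.00171.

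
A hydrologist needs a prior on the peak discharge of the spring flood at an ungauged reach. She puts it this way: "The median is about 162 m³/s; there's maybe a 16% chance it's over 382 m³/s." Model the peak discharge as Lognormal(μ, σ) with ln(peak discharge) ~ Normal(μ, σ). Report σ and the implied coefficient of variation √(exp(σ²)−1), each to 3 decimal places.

If T ~ Lognormal(μ,σ) then ln T ~ Normal(μ,σ), so the p-quantile of ln T is μ + z_p·σ.
ln(162) = 5.088 and ln(382) = 5.945; z_{0.5} = 0, z_{0.84} = 0.9945.
σ = (5.945 − 5.088)/(0.9945 − (0)) = 0.863.
μ = 5.088 − (0)·0.863 = 5.088.
CV = √(exp(σ²)−1) = √(exp(0.7441)−1) = 1.051.

σ ≈ 0.863, CV ≈ 1.051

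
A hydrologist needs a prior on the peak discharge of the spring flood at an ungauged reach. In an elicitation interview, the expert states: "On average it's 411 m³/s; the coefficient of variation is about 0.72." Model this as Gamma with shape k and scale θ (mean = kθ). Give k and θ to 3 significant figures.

For Gamma(k, scale θ): mean = kθ, variance = kθ², so CV = 1/√k.
CV = 0.72, hence k = 1/CV² = 1.93.
Then θ = mean/k = 411/1.93 = 213.

k ≈ 1.93, θ ≈ 213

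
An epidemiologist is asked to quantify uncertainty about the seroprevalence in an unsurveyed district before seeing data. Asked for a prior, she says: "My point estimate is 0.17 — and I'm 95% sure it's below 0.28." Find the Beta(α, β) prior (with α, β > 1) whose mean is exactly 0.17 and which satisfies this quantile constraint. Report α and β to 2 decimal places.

α ≈ 6.25, β ≈ 30.52

With mean 0.17 fixed, write α = 0.17s, β = 0.83s where s = α+β.
Need P(θ < 0.28) = 0.95 under Beta(0.17s, 0.83s). Normal approximation: (q−m)/√(m(1−m)/s) ≈ z_{0.95} = 1.64, so s ≈ 0.17·0.83·(1.64)²/(0.28−0.17)² = 31.5.
At s = 31.5: P(θ<0.28) ≈ 0.938. Adjusting to match 0.95 gives s ≈ 36.77.
So α = 0.17·36.77 ≈ 6.25, β = 0.83·36.77 ≈ 30.52.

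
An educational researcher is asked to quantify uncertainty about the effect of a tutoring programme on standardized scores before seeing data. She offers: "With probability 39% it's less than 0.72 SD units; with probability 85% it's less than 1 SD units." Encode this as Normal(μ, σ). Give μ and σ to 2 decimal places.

The p-quantile of Normal(μ,σ) is μ + z_p·σ, with z_{0.39} = -0.2793 and z_{0.85} = 1.036.
Eliminate σ: μ = (z₂·x₁ − z₁·x₂)/(z₂ − z₁) = (1.036·0.72 − (-0.2793)·1)/1.316 = 0.78.
Then σ = (x₂ − x₁)/(z₂ − z₁) = (1 − 0.72)/1.316 = 0.21.

μ = 0.78, σ = 0.21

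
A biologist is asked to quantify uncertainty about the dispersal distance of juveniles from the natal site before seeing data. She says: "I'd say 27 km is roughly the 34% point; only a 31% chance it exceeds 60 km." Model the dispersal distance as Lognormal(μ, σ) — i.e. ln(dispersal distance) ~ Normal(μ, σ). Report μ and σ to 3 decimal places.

If T ~ Lognormal(μ,σ) then ln T ~ Normal(μ,σ), so the p-quantile of ln T is μ + z_p·σ.
ln(27) = 3.296 and ln(60) = 4.094; z_{0.34} = -0.4125, z_{0.69} = 0.4959.
σ = (4.094 − 3.296)/(0.4959 − (-0.4125)) = 0.879.
μ = 3.296 − (-0.4125)·0.879 = 3.658.

μ ≈ 3.658, σ ≈ 0.879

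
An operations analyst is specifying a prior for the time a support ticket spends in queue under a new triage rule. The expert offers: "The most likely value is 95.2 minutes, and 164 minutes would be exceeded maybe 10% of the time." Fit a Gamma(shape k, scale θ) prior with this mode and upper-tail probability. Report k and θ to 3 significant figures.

Gamma(k,θ) with k>1 has mode (k−1)θ, so θ = 95.2/(k−1).
Need P(X < 164) = 0.9 with θ tied to k this way. Start at k = 2, θ = 95.2: P(X<164) ≈ 0.514.
Too low — raise k to concentrate. Iterating converges to k ≈ 7.41.
Then θ = 95.2/(7.41−1) ≈ 14.9.

k ≈ 7.41, θ ≈ 14.9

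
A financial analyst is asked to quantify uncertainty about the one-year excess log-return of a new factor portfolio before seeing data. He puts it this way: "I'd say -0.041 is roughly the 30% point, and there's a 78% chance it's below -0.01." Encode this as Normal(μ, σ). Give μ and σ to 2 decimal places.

The p-quantile of Normal(μ,σ) is μ + z_p·σ, with z_{0.3} = -0.5244 and z_{0.78} = 0.7722.
Eliminate σ: μ = (z₂·x₁ − z₁·x₂)/(z₂ − z₁) = (0.7722·-0.041 − (-0.5244)·-0.01)/1.297 = -0.03.
Then σ = (x₂ − x₁)/(z₂ − z₁) = (-0.01 − -0.041)/1.297 = 0.02.

μ = -0.03, σ = 0.02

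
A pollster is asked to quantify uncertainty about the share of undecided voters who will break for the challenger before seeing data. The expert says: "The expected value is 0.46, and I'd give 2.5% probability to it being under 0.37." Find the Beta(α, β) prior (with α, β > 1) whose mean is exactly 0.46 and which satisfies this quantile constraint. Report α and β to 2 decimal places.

With mean 0.46 fixed, write α = 0.46s, β = 0.54s where s = α+β.
Need P(θ < 0.37) = 0.025 under Beta(0.46s, 0.54s). Normal approximation: (q−m)/√(m(1−m)/s) ≈ z_{0.025} = -1.96, so s ≈ 0.46·0.54·(-1.96)²/(0.37−0.46)² = 117.8.
At s = 117.8: P(θ<0.37) ≈ 0.023. Adjusting to match 0.025 gives s ≈ 114.65.
So α = 0.46·114.65 ≈ 52.74, β = 0.54·114.65 ≈ 61.91.

α ≈ 52.74, β ≈ 61.91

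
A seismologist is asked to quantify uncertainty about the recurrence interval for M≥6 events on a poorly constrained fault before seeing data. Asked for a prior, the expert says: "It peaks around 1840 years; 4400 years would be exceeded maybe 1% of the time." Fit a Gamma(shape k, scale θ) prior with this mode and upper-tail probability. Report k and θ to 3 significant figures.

Gamma(k,θ) with k>1 has mode (k−1)θ, so θ = 1840/(k−1).
Need P(X < 4400) = 0.99 with θ tied to k this way. Start at k = 2, θ = 1840: P(X<4400) ≈ 0.690.
Too low — raise k to concentrate. Iterating converges to k ≈ 7.23.
Then θ = 1840/(7.23−1) ≈ 295.

k ≈ 7.23, θ ≈ 295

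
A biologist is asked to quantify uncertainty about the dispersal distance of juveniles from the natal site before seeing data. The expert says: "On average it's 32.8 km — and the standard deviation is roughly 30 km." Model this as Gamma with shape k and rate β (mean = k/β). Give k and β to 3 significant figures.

k ≈ 1.2, β ≈ 0.0364

For Gamma(k, rate β): mean = k/β, variance = k/β², so CV = 1/√k.
CV = SD/mean = 30/32.8 = 0.9146, hence k = 1/CV² = 1.2.
Then β = k/mean = 1.2/32.8 = 0.0364.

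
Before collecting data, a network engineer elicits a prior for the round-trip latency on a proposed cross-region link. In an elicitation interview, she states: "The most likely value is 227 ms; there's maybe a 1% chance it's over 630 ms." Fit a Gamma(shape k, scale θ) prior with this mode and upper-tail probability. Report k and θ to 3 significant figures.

Gamma(k,θ) with k>1 has mode (k−1)θ, so θ = 227/(k−1).
Need P(X < 630) = 0.99 with θ tied to k this way. Start at k = 2, θ = 227: P(X<630) ≈ 0.765.
Too low — raise k to concentrate. Iterating converges to k ≈ 5.4.
Then θ = 227/(5.4−1) ≈ 51.6.

k ≈ 5.4, θ ≈ 51.6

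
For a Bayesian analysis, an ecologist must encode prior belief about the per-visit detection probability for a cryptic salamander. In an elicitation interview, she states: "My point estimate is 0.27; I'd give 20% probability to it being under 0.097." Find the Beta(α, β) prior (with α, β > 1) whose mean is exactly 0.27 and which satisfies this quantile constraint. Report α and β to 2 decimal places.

α ≈ 1.25, β ≈ 3.39

With mean 0.27 fixed, write α = 0.27s, β = 0.73s where s = α+β.
Need P(θ < 0.097) = 0.2 under Beta(0.27s, 0.73s). Normal approximation: (q−m)/√(m(1−m)/s) ≈ z_{0.2} = -0.842, so s ≈ 0.27·0.73·(-0.842)²/(0.097−0.27)² = 4.7.
At s = 4.7: P(θ<0.097) ≈ 0.199. Adjusting to match 0.2 gives s ≈ 4.65.
So α = 0.27·4.65 ≈ 1.25, β = 0.73·4.65 ≈ 3.39.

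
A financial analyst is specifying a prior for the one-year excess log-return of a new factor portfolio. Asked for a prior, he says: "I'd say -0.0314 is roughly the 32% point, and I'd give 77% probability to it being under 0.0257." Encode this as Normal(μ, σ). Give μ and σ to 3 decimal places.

μ = -0.009, σ = 0.047

The p-quantile of Normal(μ,σ) is μ + z_p·σ, with z_{0.32} = -0.4677 and z_{0.77} = 0.7388.
Eliminate σ: μ = (z₂·x₁ − z₁·x₂)/(z₂ − z₁) = (0.7388·-0.0314 − (-0.4677)·0.0257)/1.207 = -0.009.
Then σ = (x₂ − x₁)/(z₂ − z₁) = (0.0257 − -0.0314)/1.207 = 0.047.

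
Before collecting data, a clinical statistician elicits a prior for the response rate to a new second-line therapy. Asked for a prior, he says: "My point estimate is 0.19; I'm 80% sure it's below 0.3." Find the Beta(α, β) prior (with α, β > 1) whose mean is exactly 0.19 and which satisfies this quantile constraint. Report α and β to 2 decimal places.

With mean 0.19 fixed, write α = 0.19s, β = 0.81s where s = α+β.
Need P(θ < 0.3) = 0.8 under Beta(0.19s, 0.81s). Normal approximation: (q−m)/√(m(1−m)/s) ≈ z_{0.8} = 0.842, so s ≈ 0.19·0.81·(0.842)²/(0.3−0.19)² = 9.0.
At s = 9.0: P(θ<0.3) ≈ 0.817. Adjusting to match 0.8 gives s ≈ 7.13.
So α = 0.19·7.13 ≈ 1.35, β = 0.81·7.13 ≈ 5.77.

α ≈ 1.35, β ≈ 5.77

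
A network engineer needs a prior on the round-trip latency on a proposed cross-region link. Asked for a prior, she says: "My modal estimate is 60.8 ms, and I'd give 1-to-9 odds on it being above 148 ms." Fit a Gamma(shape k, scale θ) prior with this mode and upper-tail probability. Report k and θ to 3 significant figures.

Gamma(k,θ) with k>1 has mode (k−1)θ, so θ = 60.8/(k−1).
Need P(X < 148) = 0.9 with θ tied to k this way. Start at k = 2, θ = 60.8: P(X<148) ≈ 0.699.
Too low — raise k to concentrate. Iterating converges to k ≈ 3.43.
Then θ = 60.8/(3.43−1) ≈ 25.

k ≈ 3.43, θ ≈ 25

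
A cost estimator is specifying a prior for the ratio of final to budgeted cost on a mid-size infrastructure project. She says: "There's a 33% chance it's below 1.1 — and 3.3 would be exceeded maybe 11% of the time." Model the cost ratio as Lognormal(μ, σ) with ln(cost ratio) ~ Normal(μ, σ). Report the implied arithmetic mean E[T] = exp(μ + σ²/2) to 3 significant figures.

E[T] ≈ 1.83

If T ~ Lognormal(μ,σ) then ln T ~ Normal(μ,σ), so the p-quantile of ln T is μ + z_p·σ.
ln(1.1) = 0.09531 and ln(3.3) = 1.194; z_{0.33} = -0.4399, z_{0.89} = 1.227.
σ = (1.194 − 0.09531)/(1.227 − (-0.4399)) = 0.659.
μ = 0.09531 − (-0.4399)·0.659 = 0.385.
E[T] = exp(μ + σ²/2) = exp(0.385 + 0.2173) = 1.83.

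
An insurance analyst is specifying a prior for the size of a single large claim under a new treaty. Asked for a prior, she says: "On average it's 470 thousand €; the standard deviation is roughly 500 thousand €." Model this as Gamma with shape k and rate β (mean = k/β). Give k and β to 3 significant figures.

k ≈ 0.884, β ≈ 0.00188

For Gamma(k, rate β): mean = k/β, variance = k/β², so CV = 1/√k.
CV = SD/mean = 500/470 = 1.064, hence k = 1/CV² = 0.884.
Then β = k/mean = 0.884/470 = 0.00188.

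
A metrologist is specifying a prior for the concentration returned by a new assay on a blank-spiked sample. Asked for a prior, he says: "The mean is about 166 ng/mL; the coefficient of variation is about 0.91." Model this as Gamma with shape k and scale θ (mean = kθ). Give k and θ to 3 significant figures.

For Gamma(k, scale θ): mean = kθ, variance = kθ², so CV = 1/√k.
CV = 0.91, hence k = 1/CV² = 1.21.
Then θ = mean/k = 166/1.21 = 137.

k ≈ 1.21, θ ≈ 137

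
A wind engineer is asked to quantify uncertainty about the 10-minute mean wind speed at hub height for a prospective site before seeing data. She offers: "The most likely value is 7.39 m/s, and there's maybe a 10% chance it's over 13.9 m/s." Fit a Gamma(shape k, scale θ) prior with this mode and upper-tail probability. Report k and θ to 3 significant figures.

k ≈ 5.79, θ ≈ 1.54

Gamma(k,θ) with k>1 has mode (k−1)θ, so θ = 7.39/(k−1).
Need P(X < 13.9) = 0.9 with θ tied to k this way. Start at k = 2, θ = 7.39: P(X<13.9) ≈ 0.561.
Too low — raise k to concentrate. Iterating converges to k ≈ 5.79.
Then θ = 7.39/(5.79−1) ≈ 1.54.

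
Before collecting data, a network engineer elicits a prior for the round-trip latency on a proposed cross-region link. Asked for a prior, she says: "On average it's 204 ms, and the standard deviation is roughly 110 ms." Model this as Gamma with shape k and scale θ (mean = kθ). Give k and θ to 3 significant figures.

k ≈ 3.44, θ ≈ 59.3

For Gamma(k, scale θ): mean = kθ, variance = kθ², so CV = 1/√k.
CV = SD/mean = 110/204 = 0.5392, hence k = 1/CV² = 3.44.
Then θ = mean/k = 204/3.44 = 59.3.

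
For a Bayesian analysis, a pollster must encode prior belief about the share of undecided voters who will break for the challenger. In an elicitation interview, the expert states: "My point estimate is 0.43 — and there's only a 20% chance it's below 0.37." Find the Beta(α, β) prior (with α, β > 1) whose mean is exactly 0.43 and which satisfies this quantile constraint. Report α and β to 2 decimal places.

With mean 0.43 fixed, write α = 0.43s, β = 0.57s where s = α+β.
Need P(θ < 0.37) = 0.2 under Beta(0.43s, 0.57s). Normal approximation: (q−m)/√(m(1−m)/s) ≈ z_{0.2} = -0.842, so s ≈ 0.43·0.57·(-0.842)²/(0.37−0.43)² = 48.2.
At s = 48.2: P(θ<0.37) ≈ 0.201. Adjusting to match 0.2 gives s ≈ 48.78.
So α = 0.43·48.78 ≈ 20.97, β = 0.57·48.78 ≈ 27.80.

α ≈ 20.97, β ≈ 27.80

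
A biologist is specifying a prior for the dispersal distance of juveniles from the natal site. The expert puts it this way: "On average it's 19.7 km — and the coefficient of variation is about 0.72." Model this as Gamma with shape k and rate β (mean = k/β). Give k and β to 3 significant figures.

For Gamma(k, rate β): mean = k/β, variance = k/β², so CV = 1/√k.
CV = 0.72, hence k = 1/CV² = 1.93.
Then β = k/mean = 1.93/19.7 = 0.0979.

k ≈ 1.93, β ≈ 0.0979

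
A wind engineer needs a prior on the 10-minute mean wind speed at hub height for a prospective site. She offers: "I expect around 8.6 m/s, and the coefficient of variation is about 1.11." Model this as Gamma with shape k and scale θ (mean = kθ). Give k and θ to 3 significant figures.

k ≈ 0.812, θ ≈ 10.6

For Gamma(k, scale θ): mean = kθ, variance = kθ², so CV = 1/√k.
CV = 1.11, hence k = 1/CV² = 0.812.
Then θ = mean/k = 8.6/0.812 = 10.6.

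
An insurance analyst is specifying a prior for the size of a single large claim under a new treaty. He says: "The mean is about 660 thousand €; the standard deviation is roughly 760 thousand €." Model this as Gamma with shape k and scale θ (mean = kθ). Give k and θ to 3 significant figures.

k ≈ 0.754, θ ≈ 875

For Gamma(k, scale θ): mean = kθ, variance = kθ², so CV = 1/√k.
CV = SD/mean = 760/660 = 1.152, hence k = 1/CV² = 0.754.
Then θ = mean/k = 660/0.754 = 875.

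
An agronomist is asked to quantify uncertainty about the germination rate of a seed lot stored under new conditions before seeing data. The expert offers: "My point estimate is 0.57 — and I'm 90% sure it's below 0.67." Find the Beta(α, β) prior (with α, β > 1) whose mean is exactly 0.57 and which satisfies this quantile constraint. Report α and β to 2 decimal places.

With mean 0.57 fixed, write α = 0.57s, β = 0.43s where s = α+β.
Need P(θ < 0.67) = 0.9 under Beta(0.57s, 0.43s). Normal approximation: (q−m)/√(m(1−m)/s) ≈ z_{0.9} = 1.28, so s ≈ 0.57·0.43·(1.28)²/(0.67−0.57)² = 40.3.
At s = 40.3: P(θ<0.67) ≈ 0.903. Adjusting to match 0.9 gives s ≈ 39.27.
So α = 0.57·39.27 ≈ 22.38, β = 0.43·39.27 ≈ 16.89.

α ≈ 22.38, β ≈ 16.89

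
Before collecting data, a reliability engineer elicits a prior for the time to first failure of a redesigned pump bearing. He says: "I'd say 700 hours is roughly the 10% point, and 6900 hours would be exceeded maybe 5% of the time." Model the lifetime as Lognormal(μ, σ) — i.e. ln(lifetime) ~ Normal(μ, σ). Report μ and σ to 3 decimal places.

If T ~ Lognormal(μ,σ) then ln T ~ Normal(μ,σ), so the p-quantile of ln T is μ + z_p·σ.
ln(700) = 6.551 and ln(6900) = 8.839; z_{0.1} = -1.282, z_{0.95} = 1.645.
σ = (8.839 − 6.551)/(1.645 − (-1.282)) = 0.782.
μ = 6.551 − (-1.282)·0.782 = 7.553.

μ ≈ 7.553, σ ≈ 0.782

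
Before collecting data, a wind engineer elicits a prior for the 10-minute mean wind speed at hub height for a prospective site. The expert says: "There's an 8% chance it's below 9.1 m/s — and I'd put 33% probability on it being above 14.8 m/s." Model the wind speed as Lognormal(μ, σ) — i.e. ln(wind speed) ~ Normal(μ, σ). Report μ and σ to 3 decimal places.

μ ≈ 2.579, σ ≈ 0.264

If T ~ Lognormal(μ,σ) then ln T ~ Normal(μ,σ), so the p-quantile of ln T is μ + z_p·σ.
ln(9.1) = 2.208 and ln(14.8) = 2.695; z_{0.08} = -1.405, z_{0.67} = 0.4399.
σ = (2.695 − 2.208)/(0.4399 − (-1.405)) = 0.264.
μ = 2.208 − (-1.405)·0.264 = 2.579.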